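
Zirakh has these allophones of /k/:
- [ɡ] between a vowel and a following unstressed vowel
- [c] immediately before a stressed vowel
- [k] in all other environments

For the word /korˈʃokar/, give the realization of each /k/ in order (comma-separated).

[k], [ɡ]

Occurrence 1 (position 1): no conditioning environment matches → elsewhere allophone [k].
Occurrence 2 (position 6): between a vowel and a following unstressed vowel → [ɡ].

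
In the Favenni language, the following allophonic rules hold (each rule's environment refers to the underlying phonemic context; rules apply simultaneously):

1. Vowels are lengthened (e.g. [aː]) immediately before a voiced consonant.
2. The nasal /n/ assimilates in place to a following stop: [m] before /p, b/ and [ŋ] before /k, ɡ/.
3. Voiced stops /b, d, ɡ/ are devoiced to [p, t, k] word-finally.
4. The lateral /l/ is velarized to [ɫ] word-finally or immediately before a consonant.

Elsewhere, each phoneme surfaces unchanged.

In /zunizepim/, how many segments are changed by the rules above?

Segments that undergo a rule: /u/ → [uː] (rule 1); /i/ → [iː] (rule 1); /i/ → [iː] (rule 1).
All other segments surface unchanged.

3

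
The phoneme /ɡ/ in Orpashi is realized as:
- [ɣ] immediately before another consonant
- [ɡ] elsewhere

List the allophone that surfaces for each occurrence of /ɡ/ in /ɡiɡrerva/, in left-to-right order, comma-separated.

[ɡ], [ɣ]

Occurrence 1 (position 1): no conditioning environment matches → elsewhere allophone [ɡ].
Occurrence 2 (position 3): immediately before another consonant → [ɣ].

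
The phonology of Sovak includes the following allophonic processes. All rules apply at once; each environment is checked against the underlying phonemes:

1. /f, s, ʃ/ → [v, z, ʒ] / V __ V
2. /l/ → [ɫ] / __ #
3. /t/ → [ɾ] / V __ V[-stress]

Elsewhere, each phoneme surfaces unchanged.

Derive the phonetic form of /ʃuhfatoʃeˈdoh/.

/ʃ/ (word-initial) fails the environment for rule 1, so it stays [ʃ].
/u/ — not in any rule's target class → [u].
/h/ — not in any rule's target class → [h].
/f/ (between /h/ and /a/) is in the target of rule 1 but the environment (between two vowels) is not met → [f].
/a/ (between /f/ and /t/): no rule targets it → [a].
/t/ — between /a/ and /o/, between a vowel and a following unstressed vowel — surfaces as [ɾ] (rule 3).
/o/ stays [o].
/ʃ/ — between /o/ and /e/, between two vowels — surfaces as [ʒ] (rule 1).
/e/ (between /ʃ/ and /d/): no rule targets it → [e].
/d/ — not in any rule's target class → [d].
/o/ (between /d/ and /h/) is unaffected → [o].
/h/ (word-final) is unaffected → [h].

[ʃuhfaɾoʒeˈdoh]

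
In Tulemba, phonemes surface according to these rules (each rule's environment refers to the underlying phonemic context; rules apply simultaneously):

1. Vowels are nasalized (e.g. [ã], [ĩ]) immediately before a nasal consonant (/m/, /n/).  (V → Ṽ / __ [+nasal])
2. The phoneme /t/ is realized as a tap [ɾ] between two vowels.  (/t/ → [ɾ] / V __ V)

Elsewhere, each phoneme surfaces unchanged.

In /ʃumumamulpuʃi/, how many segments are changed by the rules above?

3

Segments that undergo a rule: /u/ → [ũ] (rule 1); /u/ → [ũ] (rule 1); /a/ → [ã] (rule 1).
All other segments surface unchanged.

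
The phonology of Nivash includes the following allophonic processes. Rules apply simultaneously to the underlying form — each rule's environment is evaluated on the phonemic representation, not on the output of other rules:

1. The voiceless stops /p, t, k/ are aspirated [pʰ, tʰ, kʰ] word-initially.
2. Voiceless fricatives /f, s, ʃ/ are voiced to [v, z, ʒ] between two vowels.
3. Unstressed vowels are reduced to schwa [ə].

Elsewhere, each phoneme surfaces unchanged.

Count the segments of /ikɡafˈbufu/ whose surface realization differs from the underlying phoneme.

4

Segments that undergo a rule: /i/ → [ə] (rule 3); /a/ → [ə] (rule 3); /f/ → [v] (rule 2); /u/ → [ə] (rule 3).
All other segments surface unchanged.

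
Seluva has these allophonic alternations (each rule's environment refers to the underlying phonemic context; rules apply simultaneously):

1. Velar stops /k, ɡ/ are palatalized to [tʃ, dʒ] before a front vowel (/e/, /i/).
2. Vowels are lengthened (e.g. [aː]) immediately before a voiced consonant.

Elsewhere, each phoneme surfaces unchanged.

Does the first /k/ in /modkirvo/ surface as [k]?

Rule 1 applies to /k/ (between /d/ and /i/: before a front vowel) → [tʃ].
The actual realization is [tʃ], not [k].

No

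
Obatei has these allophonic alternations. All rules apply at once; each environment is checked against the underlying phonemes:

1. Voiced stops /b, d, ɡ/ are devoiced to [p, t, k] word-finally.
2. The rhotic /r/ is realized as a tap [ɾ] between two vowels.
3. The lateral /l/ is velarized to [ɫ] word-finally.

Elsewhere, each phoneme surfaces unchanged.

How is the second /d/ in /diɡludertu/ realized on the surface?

[d]

/d/ (between /u/ and /e/) fails the environment for rule 1, so it stays [d].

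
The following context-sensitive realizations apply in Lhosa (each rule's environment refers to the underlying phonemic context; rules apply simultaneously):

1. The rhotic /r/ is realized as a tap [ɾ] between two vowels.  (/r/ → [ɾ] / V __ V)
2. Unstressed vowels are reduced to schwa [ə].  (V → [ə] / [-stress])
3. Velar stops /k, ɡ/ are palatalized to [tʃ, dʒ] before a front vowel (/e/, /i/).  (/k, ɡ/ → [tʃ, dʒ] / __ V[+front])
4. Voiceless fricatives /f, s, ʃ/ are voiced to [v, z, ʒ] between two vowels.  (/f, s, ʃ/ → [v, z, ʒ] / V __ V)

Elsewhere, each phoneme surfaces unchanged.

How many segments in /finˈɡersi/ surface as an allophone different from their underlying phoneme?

Segments that undergo a rule: /i/ → [ə] (rule 2); /ɡ/ → [dʒ] (rule 3); /i/ → [ə] (rule 2).
All other segments surface unchanged.

3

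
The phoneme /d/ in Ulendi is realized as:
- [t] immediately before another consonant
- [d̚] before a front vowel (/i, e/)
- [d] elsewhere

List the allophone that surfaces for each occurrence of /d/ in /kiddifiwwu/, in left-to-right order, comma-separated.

Occurrence 1 (position 3): immediately before another consonant → [t].
Occurrence 2 (position 4): before a front vowel (/i, e/) → [d̚].

[t], [d̚]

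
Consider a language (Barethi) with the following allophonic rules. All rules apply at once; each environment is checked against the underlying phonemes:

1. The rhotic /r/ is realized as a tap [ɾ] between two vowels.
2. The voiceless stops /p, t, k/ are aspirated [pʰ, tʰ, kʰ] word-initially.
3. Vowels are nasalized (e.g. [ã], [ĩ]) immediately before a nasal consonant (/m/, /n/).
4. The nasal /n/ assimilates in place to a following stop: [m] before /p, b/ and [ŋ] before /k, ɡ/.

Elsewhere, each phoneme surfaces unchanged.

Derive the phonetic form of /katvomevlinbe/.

[kʰatvõmevlĩmbe]

/k/ — word-initial, word-initially — surfaces as [kʰ] (rule 2).
/a/ (between /k/ and /t/): rule 3 targets it, but not before a nasal consonant → unchanged [a].
/t/ (between /a/ and /v/) fails the environment for rule 2, so it stays [t].
/v/ (between /t/ and /o/) is unaffected → [v].
Rule 3 applies to /o/ (between /v/ and /m/: before a nasal consonant) → [õ].
/m/ (between /o/ and /e/): no rule targets it → [m].
/e/ (between /m/ and /v/) fails the environment for rule 3, so it stays [e].
/v/ stays [v].
/l/ — not in any rule's target class → [l].
/i/ (between /l/ and /n/): before a nasal consonant, so rule 3 applies → [ĩ].
/n/ (between /i/ and /b/) occurs before a labial or velar stop → [m] by rule 4.
/b/ (between /n/ and /e/) is unaffected → [b].
/e/ (word-final) fails the environment for rule 3, so it stays [e].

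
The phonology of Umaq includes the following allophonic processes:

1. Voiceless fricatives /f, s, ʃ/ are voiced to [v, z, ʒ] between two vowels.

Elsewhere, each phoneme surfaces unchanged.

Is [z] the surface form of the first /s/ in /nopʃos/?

No

/s/ (word-final) fails the environment for rule 1, so it stays [s].
The actual realization is [s], not [z].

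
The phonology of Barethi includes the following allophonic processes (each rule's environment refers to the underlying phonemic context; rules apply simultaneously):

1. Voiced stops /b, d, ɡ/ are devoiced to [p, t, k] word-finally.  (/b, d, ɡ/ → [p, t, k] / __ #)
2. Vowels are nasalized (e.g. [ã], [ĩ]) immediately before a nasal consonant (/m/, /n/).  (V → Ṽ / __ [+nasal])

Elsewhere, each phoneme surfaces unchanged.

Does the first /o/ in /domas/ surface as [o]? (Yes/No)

/o/ meets the environment for rule 2 (before a nasal consonant) → [õ].
The actual realization is [õ], not [o].

No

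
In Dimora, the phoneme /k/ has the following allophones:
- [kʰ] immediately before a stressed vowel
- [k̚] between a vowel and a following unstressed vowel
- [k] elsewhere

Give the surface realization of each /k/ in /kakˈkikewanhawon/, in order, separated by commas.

[k], [k], [kʰ], [k̚]

Occurrence 1 (position 1): no conditioning environment matches → elsewhere allophone [k].
Occurrence 2 (position 3): no conditioning environment matches → elsewhere allophone [k].
Occurrence 3 (position 4): immediately before a stressed vowel → [kʰ].
Occurrence 4 (position 6): between a vowel and a following unstressed vowel → [k̚].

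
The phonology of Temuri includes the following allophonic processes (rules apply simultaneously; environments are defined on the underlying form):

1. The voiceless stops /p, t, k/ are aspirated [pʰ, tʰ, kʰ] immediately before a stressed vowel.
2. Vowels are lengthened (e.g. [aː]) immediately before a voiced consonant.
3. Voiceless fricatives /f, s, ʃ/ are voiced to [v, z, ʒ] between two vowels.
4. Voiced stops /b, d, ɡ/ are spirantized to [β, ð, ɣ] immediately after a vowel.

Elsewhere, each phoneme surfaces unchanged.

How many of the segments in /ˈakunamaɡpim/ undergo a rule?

Segments that undergo a rule: /u/ → [uː] (rule 2); /a/ → [aː] (rule 2); /a/ → [aː] (rule 2); /ɡ/ → [ɣ] (rule 4); /i/ → [iː] (rule 2).
All other segments surface unchanged.

5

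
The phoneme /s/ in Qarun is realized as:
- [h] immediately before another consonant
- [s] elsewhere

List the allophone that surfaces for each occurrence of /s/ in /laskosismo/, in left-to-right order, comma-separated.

[h], [s], [h]

Occurrence 1 (position 3): immediately before another consonant → [h].
Occurrence 2 (position 6): no conditioning environment matches → elsewhere allophone [s].
Occurrence 3 (position 8): immediately before another consonant → [h].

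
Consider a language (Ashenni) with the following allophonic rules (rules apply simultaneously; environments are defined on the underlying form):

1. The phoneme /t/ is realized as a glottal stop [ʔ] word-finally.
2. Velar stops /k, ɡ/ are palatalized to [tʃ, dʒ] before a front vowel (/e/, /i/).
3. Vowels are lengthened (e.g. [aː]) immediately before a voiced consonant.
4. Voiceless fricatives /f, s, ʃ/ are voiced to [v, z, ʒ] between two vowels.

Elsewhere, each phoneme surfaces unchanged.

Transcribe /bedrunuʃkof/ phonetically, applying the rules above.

[beːdruːnuʃkof]

/b/ stays [b].
/e/ (between /b/ and /d/) occurs before a voiced consonant → [eː] by rule 3.
/d/ — not in any rule's target class → [d].
/r/ stays [r].
/u/ (between /r/ and /n/): before a voiced consonant, so rule 3 applies → [uː].
/n/ (between /u/ and /u/): no rule targets it → [n].
/u/ (between /n/ and /ʃ/): rule 3 targets it, but not before a voiced consonant → unchanged [u].
/ʃ/ (between /u/ and /k/): rule 4 targets it, but not between two vowels → unchanged [ʃ].
/k/ (between /ʃ/ and /o/) is in the target of rule 2 but the environment (before a front vowel) is not met → [k].
/o/ (between /k/ and /f/): rule 3 targets it, but not before a voiced consonant → unchanged [o].
/f/ (word-final) is in the target of rule 4 but the environment (between two vowels) is not met → [f].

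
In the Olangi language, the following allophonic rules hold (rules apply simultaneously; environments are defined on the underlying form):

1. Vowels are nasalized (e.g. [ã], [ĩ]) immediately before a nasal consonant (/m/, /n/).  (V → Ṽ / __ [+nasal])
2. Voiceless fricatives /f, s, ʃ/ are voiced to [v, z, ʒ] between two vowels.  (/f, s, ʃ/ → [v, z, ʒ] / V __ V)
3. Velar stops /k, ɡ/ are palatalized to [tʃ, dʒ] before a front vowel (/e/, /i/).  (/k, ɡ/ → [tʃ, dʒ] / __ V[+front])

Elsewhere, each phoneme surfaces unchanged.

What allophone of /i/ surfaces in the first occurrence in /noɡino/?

[ĩ]

/i/ — between /ɡ/ and /n/, before a nasal consonant — surfaces as [ĩ] (rule 1).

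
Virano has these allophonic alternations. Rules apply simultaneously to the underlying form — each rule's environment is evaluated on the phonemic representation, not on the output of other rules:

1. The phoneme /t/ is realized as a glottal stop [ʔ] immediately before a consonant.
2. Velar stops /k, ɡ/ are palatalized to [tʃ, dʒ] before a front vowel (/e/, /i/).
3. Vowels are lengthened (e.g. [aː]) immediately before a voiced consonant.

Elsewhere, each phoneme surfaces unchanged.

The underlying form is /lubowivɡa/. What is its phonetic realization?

[luːboːwiːvɡa]

/u/ meets the environment for rule 3 (before a voiced consonant) → [uː].
/o/ (between /b/ and /w/): before a voiced consonant, so rule 3 applies → [oː].
Rule 3 applies to /i/ (between /w/ and /v/: before a voiced consonant) → [iː].
/ɡ/ (between /v/ and /a/): rule 2 targets it, but not before a front vowel → unchanged [ɡ].
/a/ (word-final) fails the environment for rule 3, so it stays [a].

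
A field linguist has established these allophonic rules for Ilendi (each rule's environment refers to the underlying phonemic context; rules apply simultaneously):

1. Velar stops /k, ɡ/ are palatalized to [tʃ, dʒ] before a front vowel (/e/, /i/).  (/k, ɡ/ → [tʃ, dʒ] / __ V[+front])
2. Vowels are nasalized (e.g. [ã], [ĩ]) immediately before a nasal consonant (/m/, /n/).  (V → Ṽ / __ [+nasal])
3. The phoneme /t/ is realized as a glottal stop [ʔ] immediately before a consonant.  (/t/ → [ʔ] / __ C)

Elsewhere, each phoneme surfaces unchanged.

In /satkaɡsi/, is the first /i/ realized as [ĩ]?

/i/ (word-final) fails the environment for rule 2, so it stays [i].
The actual realization is [i], not [ĩ].

No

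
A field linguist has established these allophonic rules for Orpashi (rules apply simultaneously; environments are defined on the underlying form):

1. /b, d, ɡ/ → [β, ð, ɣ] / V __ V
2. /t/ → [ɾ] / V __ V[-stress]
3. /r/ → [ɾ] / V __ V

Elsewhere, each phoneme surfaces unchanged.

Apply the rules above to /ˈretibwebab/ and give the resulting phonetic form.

/r/ (word-initial): rule 3 targets it, but not between two vowels → unchanged [r].
/e/ (between /r/ and /t/): no rule targets it → [e].
/t/ meets the environment for rule 2 (between a vowel and a following unstressed vowel) → [ɾ].
/i/ (between /t/ and /b/) is unaffected → [i].
/b/ (between /i/ and /w/) is in the target of rule 1 but the environment (between two vowels) is not met → [b].
/w/ (between /b/ and /e/): no rule targets it → [w].
/e/ — not in any rule's target class → [e].
/b/ (between /e/ and /a/): between two vowels, so rule 1 applies → [β].
/a/ stays [a].
/b/ (word-final): rule 1 targets it, but not between two vowels → unchanged [b].

[ˈreɾibweβab]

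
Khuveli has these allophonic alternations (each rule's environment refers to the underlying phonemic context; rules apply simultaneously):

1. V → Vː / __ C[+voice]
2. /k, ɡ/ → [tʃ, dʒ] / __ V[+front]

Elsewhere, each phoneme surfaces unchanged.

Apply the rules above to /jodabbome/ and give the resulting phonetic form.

/o/ — between /j/ and /d/, before a voiced consonant — surfaces as [oː] (rule 1).
Rule 1 applies to /a/ (between /d/ and /b/: before a voiced consonant) → [aː].
/o/ (between /b/ and /m/) occurs before a voiced consonant → [oː] by rule 1.
/e/ (word-final) is in the target of rule 1 but the environment (before a voiced consonant) is not met → [e].

[joːdaːbboːme]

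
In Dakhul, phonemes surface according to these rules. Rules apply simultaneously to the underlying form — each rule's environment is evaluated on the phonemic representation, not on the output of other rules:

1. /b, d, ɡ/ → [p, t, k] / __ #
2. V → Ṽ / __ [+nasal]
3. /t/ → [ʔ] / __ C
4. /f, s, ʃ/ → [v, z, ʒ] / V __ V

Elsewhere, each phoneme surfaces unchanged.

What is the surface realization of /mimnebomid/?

/m/ (word-initial): no rule targets it → [m].
Rule 2 applies to /i/ (between /m/ and /m/: before a nasal consonant) → [ĩ].
/m/ (between /i/ and /n/) is unaffected → [m].
/n/ (between /m/ and /e/) is unaffected → [n].
/e/ (between /n/ and /b/): rule 2 targets it, but not before a nasal consonant → unchanged [e].
/b/ — between /e/ and /o/; rule 1 does not apply here → [b].
/o/ meets the environment for rule 2 (before a nasal consonant) → [õ].
/m/ (between /o/ and /i/) is unaffected → [m].
/i/ (between /m/ and /d/) is in the target of rule 2 but the environment (before a nasal consonant) is not met → [i].
/d/ (word-final) occurs word-finally → [t] by rule 1.

[mĩmnebõmit]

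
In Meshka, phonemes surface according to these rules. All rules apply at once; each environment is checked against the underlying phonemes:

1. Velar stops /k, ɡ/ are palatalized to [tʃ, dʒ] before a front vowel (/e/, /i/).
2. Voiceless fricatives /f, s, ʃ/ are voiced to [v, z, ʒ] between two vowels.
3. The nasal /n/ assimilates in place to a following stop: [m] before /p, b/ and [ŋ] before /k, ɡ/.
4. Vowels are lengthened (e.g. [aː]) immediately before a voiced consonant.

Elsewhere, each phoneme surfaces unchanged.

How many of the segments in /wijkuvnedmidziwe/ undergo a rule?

Segments that undergo a rule: /i/ → [iː] (rule 4); /u/ → [uː] (rule 4); /e/ → [eː] (rule 4); /i/ → [iː] (rule 4); /i/ → [iː] (rule 4).
All other segments surface unchanged.

5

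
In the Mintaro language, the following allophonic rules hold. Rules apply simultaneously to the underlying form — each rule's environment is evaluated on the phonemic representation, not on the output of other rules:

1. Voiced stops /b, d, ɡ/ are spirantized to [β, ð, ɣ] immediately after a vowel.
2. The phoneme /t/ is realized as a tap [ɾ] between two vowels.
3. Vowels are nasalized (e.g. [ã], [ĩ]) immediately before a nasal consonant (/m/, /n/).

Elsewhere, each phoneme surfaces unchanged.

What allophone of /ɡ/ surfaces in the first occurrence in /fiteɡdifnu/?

/ɡ/ meets the environment for rule 1 (immediately after a vowel) → [ɣ].

[ɣ]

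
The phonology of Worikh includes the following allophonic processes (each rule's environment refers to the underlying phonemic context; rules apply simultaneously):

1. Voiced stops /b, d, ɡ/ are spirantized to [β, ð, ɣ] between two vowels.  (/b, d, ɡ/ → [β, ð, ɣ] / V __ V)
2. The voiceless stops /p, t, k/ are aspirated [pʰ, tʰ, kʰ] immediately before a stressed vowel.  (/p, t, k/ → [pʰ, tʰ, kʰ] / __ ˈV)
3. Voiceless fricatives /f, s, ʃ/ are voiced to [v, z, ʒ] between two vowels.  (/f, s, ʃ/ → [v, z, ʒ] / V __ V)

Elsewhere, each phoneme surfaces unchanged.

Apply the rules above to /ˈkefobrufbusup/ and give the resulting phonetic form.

/k/ (word-initial): immediately before a stressed vowel, so rule 2 applies → [kʰ].
/e/ stays [e].
/f/ — between /e/ and /o/, between two vowels — surfaces as [v] (rule 3).
/o/ — not in any rule's target class → [o].
/b/ — between /o/ and /r/; rule 1 does not apply here → [b].
/r/ (between /b/ and /u/): no rule targets it → [r].
/u/ (between /r/ and /f/) is unaffected → [u].
/f/ (between /u/ and /b/) is in the target of rule 3 but the environment (between two vowels) is not met → [f].
/b/ — between /f/ and /u/; rule 1 does not apply here → [b].
/u/ — not in any rule's target class → [u].
/s/ meets the environment for rule 3 (between two vowels) → [z].
/u/ — not in any rule's target class → [u].
/p/ (word-final) fails the environment for rule 2, so it stays [p].

[ˈkʰevobrufbuzup]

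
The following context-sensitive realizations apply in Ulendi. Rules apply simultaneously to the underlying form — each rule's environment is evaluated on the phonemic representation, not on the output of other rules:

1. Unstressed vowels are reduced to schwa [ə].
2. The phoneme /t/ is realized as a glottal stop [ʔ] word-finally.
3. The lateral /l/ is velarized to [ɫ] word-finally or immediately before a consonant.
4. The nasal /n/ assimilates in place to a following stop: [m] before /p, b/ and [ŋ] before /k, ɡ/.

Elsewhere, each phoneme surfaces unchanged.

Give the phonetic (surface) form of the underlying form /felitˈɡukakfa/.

[fələtˈɡukəkfə]

/f/ (word-initial): no rule targets it → [f].
Rule 1 applies to /e/ (between /f/ and /l/: in an unstressed syllable) → [ə].
/l/ — between /e/ and /i/; rule 3 does not apply here → [l].
Rule 1 applies to /i/ (between /l/ and /t/: in an unstressed syllable) → [ə].
/t/ (between /i/ and /ɡ/) fails the environment for rule 2, so it stays [t].
/ɡ/ — not in any rule's target class → [ɡ].
/u/ (between /ɡ/ and /k/) is in the target of rule 1 but the environment (in an unstressed syllable) is not met → [u].
/k/ (between /u/ and /a/): no rule targets it → [k].
/a/ meets the environment for rule 1 (in an unstressed syllable) → [ə].
/k/ stays [k].
/f/ — not in any rule's target class → [f].
Rule 1 applies to /a/ (word-final: in an unstressed syllable) → [ə].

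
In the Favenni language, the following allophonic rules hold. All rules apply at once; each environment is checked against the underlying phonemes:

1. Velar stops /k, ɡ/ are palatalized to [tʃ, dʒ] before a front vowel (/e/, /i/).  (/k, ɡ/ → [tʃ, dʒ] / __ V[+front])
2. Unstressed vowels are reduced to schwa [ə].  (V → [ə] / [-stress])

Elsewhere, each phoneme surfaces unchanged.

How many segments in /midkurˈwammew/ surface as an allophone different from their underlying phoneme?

Segments that undergo a rule: /i/ → [ə] (rule 2); /u/ → [ə] (rule 2); /e/ → [ə] (rule 2).
All other segments surface unchanged.

3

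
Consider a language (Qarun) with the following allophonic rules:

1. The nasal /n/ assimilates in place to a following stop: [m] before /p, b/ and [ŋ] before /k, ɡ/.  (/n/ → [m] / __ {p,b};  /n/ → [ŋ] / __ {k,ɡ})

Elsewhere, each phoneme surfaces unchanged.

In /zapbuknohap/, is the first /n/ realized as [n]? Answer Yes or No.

Yes

/n/ — between /k/ and /o/; rule 1 does not apply here → [n].
The actual realization is [n], which matches [n].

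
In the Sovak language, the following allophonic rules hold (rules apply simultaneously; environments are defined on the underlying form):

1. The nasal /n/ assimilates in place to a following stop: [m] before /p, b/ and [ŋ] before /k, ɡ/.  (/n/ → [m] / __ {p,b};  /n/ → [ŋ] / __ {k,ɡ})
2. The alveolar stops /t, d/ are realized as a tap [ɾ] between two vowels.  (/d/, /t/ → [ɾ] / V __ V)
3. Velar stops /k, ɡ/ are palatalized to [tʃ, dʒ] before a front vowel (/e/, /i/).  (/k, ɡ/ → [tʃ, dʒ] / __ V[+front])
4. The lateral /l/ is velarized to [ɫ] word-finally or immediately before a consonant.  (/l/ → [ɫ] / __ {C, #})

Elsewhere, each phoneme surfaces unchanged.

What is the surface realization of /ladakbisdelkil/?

[laɾakbisdeɫtʃiɫ]

/l/ (word-initial): rule 4 targets it, but not word-finally or immediately before a consonant → unchanged [l].
/a/ — not in any rule's target class → [a].
Rule 2 applies to /d/ (between /a/ and /a/: between two vowels) → [ɾ].
/a/ (between /d/ and /k/) is unaffected → [a].
/k/ (between /a/ and /b/): rule 3 targets it, but not before a front vowel → unchanged [k].
/b/ stays [b].
/i/ — not in any rule's target class → [i].
/s/ (between /i/ and /d/): no rule targets it → [s].
/d/ — between /s/ and /e/; rule 2 does not apply here → [d].
/e/ (between /d/ and /l/) is unaffected → [e].
/l/ (between /e/ and /k/) occurs word-finally or immediately before a consonant → [ɫ] by rule 4.
/k/ — between /l/ and /i/, before a front vowel — surfaces as [tʃ] (rule 3).
/i/ stays [i].
/l/ (word-final) occurs word-finally or immediately before a consonant → [ɫ] by rule 4.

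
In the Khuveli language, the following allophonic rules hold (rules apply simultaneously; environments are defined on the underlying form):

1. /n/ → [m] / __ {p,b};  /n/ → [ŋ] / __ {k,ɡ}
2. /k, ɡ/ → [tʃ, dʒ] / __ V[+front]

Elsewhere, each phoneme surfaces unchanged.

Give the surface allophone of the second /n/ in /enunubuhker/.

[n]

/n/ (between /u/ and /u/) fails the environment for rule 1, so it stays [n].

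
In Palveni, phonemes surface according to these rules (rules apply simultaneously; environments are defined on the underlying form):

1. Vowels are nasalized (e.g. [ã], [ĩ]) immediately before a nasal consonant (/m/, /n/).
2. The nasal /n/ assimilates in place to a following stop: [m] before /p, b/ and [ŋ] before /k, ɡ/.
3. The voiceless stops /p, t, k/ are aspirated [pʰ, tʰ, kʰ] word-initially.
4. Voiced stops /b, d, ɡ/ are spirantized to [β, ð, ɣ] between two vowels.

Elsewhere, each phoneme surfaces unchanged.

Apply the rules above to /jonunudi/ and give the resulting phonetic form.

[jõnũnuði]

/o/ (between /j/ and /n/) occurs before a nasal consonant → [õ] by rule 1.
/n/ (between /o/ and /u/): rule 2 targets it, but not before a labial or velar stop → unchanged [n].
/u/ — between /n/ and /n/, before a nasal consonant — surfaces as [ũ] (rule 1).
/n/ (between /u/ and /u/) is in the target of rule 2 but the environment (before a labial or velar stop) is not met → [n].
/u/ — between /n/ and /d/; rule 1 does not apply here → [u].
/d/ (between /u/ and /i/): between two vowels, so rule 4 applies → [ð].
/i/ — word-final; rule 1 does not apply here → [i].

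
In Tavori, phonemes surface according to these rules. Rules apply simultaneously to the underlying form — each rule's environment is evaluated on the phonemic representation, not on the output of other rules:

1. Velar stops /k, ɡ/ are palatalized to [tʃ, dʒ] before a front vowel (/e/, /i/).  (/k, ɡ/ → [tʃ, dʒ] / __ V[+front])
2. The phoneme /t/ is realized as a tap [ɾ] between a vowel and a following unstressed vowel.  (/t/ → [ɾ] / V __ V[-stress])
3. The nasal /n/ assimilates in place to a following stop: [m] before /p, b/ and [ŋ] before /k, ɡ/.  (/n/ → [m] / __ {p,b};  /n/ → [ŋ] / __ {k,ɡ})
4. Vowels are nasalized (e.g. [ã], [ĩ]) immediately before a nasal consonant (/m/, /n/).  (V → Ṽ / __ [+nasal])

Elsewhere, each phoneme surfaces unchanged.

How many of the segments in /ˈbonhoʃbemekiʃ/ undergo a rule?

3

Segments that undergo a rule: /o/ → [õ] (rule 4); /e/ → [ẽ] (rule 4); /k/ → [tʃ] (rule 1).
All other segments surface unchanged.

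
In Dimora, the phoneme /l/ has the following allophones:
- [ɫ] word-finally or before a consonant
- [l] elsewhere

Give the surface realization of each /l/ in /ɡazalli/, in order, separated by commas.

[ɫ], [l]

Occurrence 1 (position 5): word-finally or before a consonant → [ɫ].
Occurrence 2 (position 6): no conditioning environment matches → elsewhere allophone [l].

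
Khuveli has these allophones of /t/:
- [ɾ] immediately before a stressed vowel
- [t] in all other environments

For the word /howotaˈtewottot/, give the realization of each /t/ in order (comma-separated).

[t], [ɾ], [t], [t], [t]

Occurrence 1 (position 5): no conditioning environment matches → elsewhere allophone [t].
Occurrence 2 (position 7): immediately before a stressed vowel → [ɾ].
Occurrence 3 (position 11): no conditioning environment matches → elsewhere allophone [t].
Occurrence 4 (position 12): no conditioning environment matches → elsewhere allophone [t].
Occurrence 5 (position 14): no conditioning environment matches → elsewhere allophone [t].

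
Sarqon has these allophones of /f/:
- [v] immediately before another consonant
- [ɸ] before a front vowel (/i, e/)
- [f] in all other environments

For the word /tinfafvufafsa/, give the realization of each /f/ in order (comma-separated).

[f], [v], [f], [v]

Occurrence 1 (position 4): no conditioning environment matches → elsewhere allophone [f].
Occurrence 2 (position 6): immediately before another consonant → [v].
Occurrence 3 (position 9): no conditioning environment matches → elsewhere allophone [f].
Occurrence 4 (position 11): immediately before another consonant → [v].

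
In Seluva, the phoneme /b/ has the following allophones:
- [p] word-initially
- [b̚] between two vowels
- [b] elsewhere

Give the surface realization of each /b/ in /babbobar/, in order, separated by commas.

Occurrence 1 (position 1): word-initially → [p].
Occurrence 2 (position 3): no conditioning environment matches → elsewhere allophone [b].
Occurrence 3 (position 4): no conditioning environment matches → elsewhere allophone [b].
Occurrence 4 (position 6): between two vowels → [b̚].

[p], [b], [b], [b̚]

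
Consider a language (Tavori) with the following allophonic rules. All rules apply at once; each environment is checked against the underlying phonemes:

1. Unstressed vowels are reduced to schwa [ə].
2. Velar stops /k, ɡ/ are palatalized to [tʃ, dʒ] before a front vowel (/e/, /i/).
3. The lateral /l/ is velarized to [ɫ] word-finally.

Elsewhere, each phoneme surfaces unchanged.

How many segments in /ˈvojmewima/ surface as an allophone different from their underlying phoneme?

Segments that undergo a rule: /e/ → [ə] (rule 1); /i/ → [ə] (rule 1); /a/ → [ə] (rule 1).
All other segments surface unchanged.

3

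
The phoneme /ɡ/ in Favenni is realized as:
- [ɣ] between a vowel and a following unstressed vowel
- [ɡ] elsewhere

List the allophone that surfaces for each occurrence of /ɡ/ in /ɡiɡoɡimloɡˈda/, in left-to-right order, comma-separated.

Occurrence 1 (position 1): no conditioning environment matches → elsewhere allophone [ɡ].
Occurrence 2 (position 3): between a vowel and a following unstressed vowel → [ɣ].
Occurrence 3 (position 5): between a vowel and a following unstressed vowel → [ɣ].
Occurrence 4 (position 10): no conditioning environment matches → elsewhere allophone [ɡ].

[ɡ], [ɣ], [ɣ], [ɡ]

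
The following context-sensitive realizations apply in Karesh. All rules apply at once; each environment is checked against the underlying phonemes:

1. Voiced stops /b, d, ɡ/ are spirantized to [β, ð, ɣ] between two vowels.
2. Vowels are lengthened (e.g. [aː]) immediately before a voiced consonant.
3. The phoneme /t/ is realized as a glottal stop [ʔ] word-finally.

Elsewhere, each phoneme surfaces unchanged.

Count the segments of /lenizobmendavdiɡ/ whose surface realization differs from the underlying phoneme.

6

Segments that undergo a rule: /e/ → [eː] (rule 2); /i/ → [iː] (rule 2); /o/ → [oː] (rule 2); /e/ → [eː] (rule 2); /a/ → [aː] (rule 2); /i/ → [iː] (rule 2).
All other segments surface unchanged.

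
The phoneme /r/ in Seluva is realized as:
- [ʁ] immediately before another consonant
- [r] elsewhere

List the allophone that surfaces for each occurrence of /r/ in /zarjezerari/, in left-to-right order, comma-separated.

[ʁ], [r], [r]

Occurrence 1 (position 3): immediately before another consonant → [ʁ].
Occurrence 2 (position 8): no conditioning environment matches → elsewhere allophone [r].
Occurrence 3 (position 10): no conditioning environment matches → elsewhere allophone [r].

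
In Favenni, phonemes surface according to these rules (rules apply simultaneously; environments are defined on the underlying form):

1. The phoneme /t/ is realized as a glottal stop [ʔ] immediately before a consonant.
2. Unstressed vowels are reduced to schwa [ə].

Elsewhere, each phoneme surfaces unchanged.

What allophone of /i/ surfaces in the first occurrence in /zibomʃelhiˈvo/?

[ə]

Rule 2 applies to /i/ (between /z/ and /b/: in an unstressed syllable) → [ə].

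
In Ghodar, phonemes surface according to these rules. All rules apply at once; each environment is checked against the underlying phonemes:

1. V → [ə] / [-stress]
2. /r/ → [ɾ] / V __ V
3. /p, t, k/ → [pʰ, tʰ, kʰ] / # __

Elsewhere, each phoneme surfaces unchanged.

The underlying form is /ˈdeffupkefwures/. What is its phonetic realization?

[ˈdeffəpkəfwəɾəs]

/d/ — not in any rule's target class → [d].
/e/ (between /d/ and /f/): rule 1 targets it, but not in an unstressed syllable → unchanged [e].
/f/ (between /e/ and /f/) is unaffected → [f].
/f/ (between /f/ and /u/) is unaffected → [f].
Rule 1 applies to /u/ (between /f/ and /p/: in an unstressed syllable) → [ə].
/p/ (between /u/ and /k/): rule 3 targets it, but not word-initially → unchanged [p].
/k/ (between /p/ and /e/) is in the target of rule 3 but the environment (word-initially) is not met → [k].
Rule 1 applies to /e/ (between /k/ and /f/: in an unstressed syllable) → [ə].
/f/ — not in any rule's target class → [f].
/w/ stays [w].
/u/ (between /w/ and /r/) occurs in an unstressed syllable → [ə] by rule 1.
/r/ meets the environment for rule 2 (between two vowels) → [ɾ].
/e/ (between /r/ and /s/) occurs in an unstressed syllable → [ə] by rule 1.
/s/ — not in any rule's target class → [s].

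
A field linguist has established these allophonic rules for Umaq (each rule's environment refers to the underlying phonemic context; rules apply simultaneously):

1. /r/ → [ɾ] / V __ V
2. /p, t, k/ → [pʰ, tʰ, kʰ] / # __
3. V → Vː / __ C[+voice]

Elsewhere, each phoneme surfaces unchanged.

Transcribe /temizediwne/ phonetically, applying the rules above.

[tʰeːmiːzeːdiːwne]

/t/ meets the environment for rule 2 (word-initially) → [tʰ].
/e/ meets the environment for rule 3 (before a voiced consonant) → [eː].
/m/ — not in any rule's target class → [m].
Rule 3 applies to /i/ (between /m/ and /z/: before a voiced consonant) → [iː].
/z/ stays [z].
/e/ (between /z/ and /d/): before a voiced consonant, so rule 3 applies → [eː].
/d/ stays [d].
/i/ (between /d/ and /w/) occurs before a voiced consonant → [iː] by rule 3.
/w/ (between /i/ and /n/): no rule targets it → [w].
/n/ stays [n].
/e/ (word-final): rule 3 targets it, but not before a voiced consonant → unchanged [e].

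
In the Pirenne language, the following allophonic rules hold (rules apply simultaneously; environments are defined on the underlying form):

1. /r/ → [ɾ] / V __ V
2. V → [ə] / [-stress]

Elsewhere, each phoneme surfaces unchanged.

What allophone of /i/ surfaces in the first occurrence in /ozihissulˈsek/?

/i/ (between /z/ and /h/) occurs in an unstressed syllable → [ə] by rule 2.

[ə]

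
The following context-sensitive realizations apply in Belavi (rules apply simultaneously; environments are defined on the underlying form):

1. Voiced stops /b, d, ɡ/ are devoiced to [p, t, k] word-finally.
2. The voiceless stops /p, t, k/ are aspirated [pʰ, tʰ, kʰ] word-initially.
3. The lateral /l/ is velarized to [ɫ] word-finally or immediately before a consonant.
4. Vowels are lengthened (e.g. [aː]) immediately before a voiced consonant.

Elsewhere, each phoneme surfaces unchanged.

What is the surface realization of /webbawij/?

[weːbbaːwiːj]

/w/ — not in any rule's target class → [w].
/e/ meets the environment for rule 4 (before a voiced consonant) → [eː].
/b/ (between /e/ and /b/) is in the target of rule 1 but the environment (word-finally) is not met → [b].
/b/ — between /b/ and /a/; rule 1 does not apply here → [b].
Rule 4 applies to /a/ (between /b/ and /w/: before a voiced consonant) → [aː].
/w/ (between /a/ and /i/) is unaffected → [w].
Rule 4 applies to /i/ (between /w/ and /j/: before a voiced consonant) → [iː].
/j/ (word-final) is unaffected → [j].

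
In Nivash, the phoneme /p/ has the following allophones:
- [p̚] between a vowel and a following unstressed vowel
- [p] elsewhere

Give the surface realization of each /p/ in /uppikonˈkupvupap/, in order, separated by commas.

[p], [p], [p], [p̚], [p]

Occurrence 1 (position 2): no conditioning environment matches → elsewhere allophone [p].
Occurrence 2 (position 3): no conditioning environment matches → elsewhere allophone [p].
Occurrence 3 (position 10): no conditioning environment matches → elsewhere allophone [p].
Occurrence 4 (position 13): between a vowel and a following unstressed vowel → [p̚].
Occurrence 5 (position 15): no conditioning environment matches → elsewhere allophone [p].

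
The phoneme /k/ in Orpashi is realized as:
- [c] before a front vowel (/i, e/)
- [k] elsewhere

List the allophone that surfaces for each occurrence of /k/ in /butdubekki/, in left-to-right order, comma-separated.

Occurrence 1 (position 8): no conditioning environment matches → elsewhere allophone [k].
Occurrence 2 (position 9): before a front vowel → [c].

[k], [c]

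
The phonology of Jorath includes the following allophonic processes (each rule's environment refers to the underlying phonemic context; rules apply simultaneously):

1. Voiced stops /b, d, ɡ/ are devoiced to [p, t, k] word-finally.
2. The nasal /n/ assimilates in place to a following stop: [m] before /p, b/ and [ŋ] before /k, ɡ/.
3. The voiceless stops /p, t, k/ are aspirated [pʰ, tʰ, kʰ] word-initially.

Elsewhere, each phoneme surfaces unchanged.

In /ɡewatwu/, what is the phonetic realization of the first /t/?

[t]

/t/ — between /a/ and /w/; rule 3 does not apply here → [t].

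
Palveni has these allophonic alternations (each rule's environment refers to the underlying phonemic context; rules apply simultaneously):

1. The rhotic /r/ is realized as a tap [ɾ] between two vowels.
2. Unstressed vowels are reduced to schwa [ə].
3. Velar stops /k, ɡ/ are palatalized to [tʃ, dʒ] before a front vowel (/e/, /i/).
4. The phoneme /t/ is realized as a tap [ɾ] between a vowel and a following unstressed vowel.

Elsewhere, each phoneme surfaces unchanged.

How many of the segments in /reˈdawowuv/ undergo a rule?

Segments that undergo a rule: /e/ → [ə] (rule 2); /o/ → [ə] (rule 2); /u/ → [ə] (rule 2).
All other segments surface unchanged.

3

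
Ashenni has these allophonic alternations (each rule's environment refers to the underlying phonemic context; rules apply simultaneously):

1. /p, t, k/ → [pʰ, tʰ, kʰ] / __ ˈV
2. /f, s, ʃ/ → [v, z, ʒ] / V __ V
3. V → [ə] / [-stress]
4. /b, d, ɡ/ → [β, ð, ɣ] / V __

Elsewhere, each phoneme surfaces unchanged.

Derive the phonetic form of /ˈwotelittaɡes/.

[ˈwotələttəɣəs]

/w/ stays [w].
/o/ (between /w/ and /t/): rule 3 targets it, but not in an unstressed syllable → unchanged [o].
/t/ (between /o/ and /e/): rule 1 targets it, but not immediately before a stressed vowel → unchanged [t].
/e/ meets the environment for rule 3 (in an unstressed syllable) → [ə].
/l/ (between /e/ and /i/) is unaffected → [l].
/i/ meets the environment for rule 3 (in an unstressed syllable) → [ə].
/t/ (between /i/ and /t/): rule 1 targets it, but not immediately before a stressed vowel → unchanged [t].
/t/ (between /t/ and /a/): rule 1 targets it, but not immediately before a stressed vowel → unchanged [t].
/a/ — between /t/ and /ɡ/, in an unstressed syllable — surfaces as [ə] (rule 3).
/ɡ/ — between /a/ and /e/, immediately after a vowel — surfaces as [ɣ] (rule 4).
Rule 3 applies to /e/ (between /ɡ/ and /s/: in an unstressed syllable) → [ə].
/s/ (word-final) is in the target of rule 2 but the environment (between two vowels) is not met → [s].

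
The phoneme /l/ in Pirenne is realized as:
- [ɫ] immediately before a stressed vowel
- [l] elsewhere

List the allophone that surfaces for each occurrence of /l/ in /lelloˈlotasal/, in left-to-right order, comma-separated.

Occurrence 1 (position 1): no conditioning environment matches → elsewhere allophone [l].
Occurrence 2 (position 3): no conditioning environment matches → elsewhere allophone [l].
Occurrence 3 (position 4): no conditioning environment matches → elsewhere allophone [l].
Occurrence 4 (position 6): immediately before a stressed vowel → [ɫ].
Occurrence 5 (position 12): no conditioning environment matches → elsewhere allophone [l].

[l], [l], [l], [ɫ], [l]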